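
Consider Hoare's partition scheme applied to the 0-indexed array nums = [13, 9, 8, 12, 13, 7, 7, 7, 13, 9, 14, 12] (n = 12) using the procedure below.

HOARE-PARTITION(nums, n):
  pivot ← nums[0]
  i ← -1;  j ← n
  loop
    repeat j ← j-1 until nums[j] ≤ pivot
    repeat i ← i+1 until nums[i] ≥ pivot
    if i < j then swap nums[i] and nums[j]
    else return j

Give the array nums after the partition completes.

[12, 9, 8, 12, 9, 7, 7, 7, 13, 13, 14, 13]

pivot = nums[0] = 13; i = -1, j = 12
j→11 (nums[11]=12≤13), i→0 (nums[0]=13≥13); i<j, swap → [12, 9, 8, 12, 13, 7, 7, 7, 13, 9, 14, 13]
j→9 (nums[9]=9≤13), i→4 (nums[4]=13≥13); i<j, swap → [12, 9, 8, 12, 9, 7, 7, 7, 13, 13, 14, 13]
j→8, i→8; i≥j, return j=8. nums = [12, 9, 8, 12, 9, 7, 7, 7, 13, 13, 14, 13]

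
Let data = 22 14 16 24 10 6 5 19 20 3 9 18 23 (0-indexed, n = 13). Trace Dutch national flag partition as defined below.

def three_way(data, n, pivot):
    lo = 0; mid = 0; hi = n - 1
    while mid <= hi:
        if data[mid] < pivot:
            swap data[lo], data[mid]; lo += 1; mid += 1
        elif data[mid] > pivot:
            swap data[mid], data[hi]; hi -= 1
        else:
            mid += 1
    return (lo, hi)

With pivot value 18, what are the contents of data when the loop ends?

lo=0 mid=0 hi=12
22>18: swap(0,12), hi=11 ⇒ 23 14 16 24 10 6 5 19 20 3 9 18 22
23>18: swap(0,11), hi=10 ⇒ 18 14 16 24 10 6 5 19 20 3 9 23 22
18=18: mid=1
14<18: swap(0,1), lo=1 mid=2 ⇒ 14 18 16 24 10 6 5 19 20 3 9 23 22
16<18: swap(1,2), lo=2 mid=3 ⇒ 14 16 18 24 10 6 5 19 20 3 9 23 22
24>18: swap(3,10), hi=9 ⇒ 14 16 18 9 10 6 5 19 20 3 24 23 22
9<18: swap(2,3), lo=3 mid=4 ⇒ 14 16 9 18 10 6 5 19 20 3 24 23 22
10<18: swap(3,4), lo=4 mid=5 ⇒ 14 16 9 10 18 6 5 19 20 3 24 23 22
6<18: swap(4,5), lo=5 mid=6 ⇒ 14 16 9 10 6 18 5 19 20 3 24 23 22
5<18: swap(5,6), lo=6 mid=7 ⇒ 14 16 9 10 6 5 18 19 20 3 24 23 22
19>18: swap(7,9), hi=8 ⇒ 14 16 9 10 6 5 18 3 20 19 24 23 22
3<18: swap(6,7), lo=7 mid=8 ⇒ 14 16 9 10 6 5 3 18 20 19 24 23 22
20>18: swap(8,8), hi=7 ⇒ 14 16 9 10 6 5 3 18 20 19 24 23 22
done. lo=7 hi=7; data=14 16 9 10 6 5 3 18 20 19 24 23 22

14 16 9 10 6 5 3 18 20 19 24 23 22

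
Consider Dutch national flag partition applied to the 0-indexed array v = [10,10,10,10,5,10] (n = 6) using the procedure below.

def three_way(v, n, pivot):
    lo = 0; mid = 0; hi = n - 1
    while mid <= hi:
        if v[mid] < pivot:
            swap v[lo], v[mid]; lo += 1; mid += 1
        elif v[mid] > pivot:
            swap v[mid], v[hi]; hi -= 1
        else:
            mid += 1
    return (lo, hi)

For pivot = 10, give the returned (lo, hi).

(1, 5)

pivot = 10; lo=0, mid=0, hi=5
v[mid]=10=10: mid=1
v[mid]=10=10: mid=2
v[mid]=10=10: mid=3
v[mid]=10=10: mid=4
v[mid]=5<10: swap v[0],v[4]; lo=1,mid=5 → [5,10,10,10,10,10]
v[mid]=10=10: mid=6
end: lo=1, hi=5; v = [5,10,10,10,10,10]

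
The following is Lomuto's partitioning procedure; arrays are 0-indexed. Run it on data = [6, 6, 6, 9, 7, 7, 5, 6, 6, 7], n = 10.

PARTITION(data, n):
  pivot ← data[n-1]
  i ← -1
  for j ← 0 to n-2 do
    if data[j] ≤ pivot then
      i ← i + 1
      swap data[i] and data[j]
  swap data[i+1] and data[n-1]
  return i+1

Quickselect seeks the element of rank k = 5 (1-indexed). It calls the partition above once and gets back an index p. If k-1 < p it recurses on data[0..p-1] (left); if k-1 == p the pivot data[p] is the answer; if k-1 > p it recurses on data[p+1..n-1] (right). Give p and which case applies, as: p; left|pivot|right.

8; left

pivot=7, i=-1
j=0: 6≤7, i=0, swap(0,0) ⇒ [6, 6, 6, 9, 7, 7, 5, 6, 6, 7]
j=1: 6≤7, i=1, swap(1,1) ⇒ [6, 6, 6, 9, 7, 7, 5, 6, 6, 7]
j=2: 6≤7, i=2, swap(2,2) ⇒ [6, 6, 6, 9, 7, 7, 5, 6, 6, 7]
j=3: 9>7, skip
j=4: 7≤7, i=3, swap(3,4) ⇒ [6, 6, 6, 7, 9, 7, 5, 6, 6, 7]
j=5: 7≤7, i=4, swap(4,5) ⇒ [6, 6, 6, 7, 7, 9, 5, 6, 6, 7]
j=6: 5≤7, i=5, swap(5,6) ⇒ [6, 6, 6, 7, 7, 5, 9, 6, 6, 7]
j=7: 6≤7, i=6, swap(6,7) ⇒ [6, 6, 6, 7, 7, 5, 6, 9, 6, 7]
j=8: 6≤7, i=7, swap(7,8) ⇒ [6, 6, 6, 7, 7, 5, 6, 6, 9, 7]
swap(8,9) ⇒ [6, 6, 6, 7, 7, 5, 6, 6, 7, 9]; return 8
p = 8; k-1 = 4 < 8 ⇒ left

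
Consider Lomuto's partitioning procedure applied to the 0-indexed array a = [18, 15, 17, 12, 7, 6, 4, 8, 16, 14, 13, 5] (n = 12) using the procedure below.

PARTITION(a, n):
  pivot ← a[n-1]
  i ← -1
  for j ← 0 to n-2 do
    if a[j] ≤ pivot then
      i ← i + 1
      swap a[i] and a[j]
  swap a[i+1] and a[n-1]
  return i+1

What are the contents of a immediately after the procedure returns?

pivot=5, i=-1
j=0: 18>5, skip
j=1: 15>5, skip
j=2: 17>5, skip
j=3: 12>5, skip
j=4: 7>5, skip
j=5: 6>5, skip
j=6: 4≤5, i=0, swap(0,6) ⇒ [4, 15, 17, 12, 7, 6, 18, 8, 16, 14, 13, 5]
j=7: 8>5, skip
j=8: 16>5, skip
j=9: 14>5, skip
j=10: 13>5, skip
swap(1,11) ⇒ [4, 5, 17, 12, 7, 6, 18, 8, 16, 14, 13, 15]; return 1

[4, 5, 17, 12, 7, 6, 18, 8, 16, 14, 13, 15]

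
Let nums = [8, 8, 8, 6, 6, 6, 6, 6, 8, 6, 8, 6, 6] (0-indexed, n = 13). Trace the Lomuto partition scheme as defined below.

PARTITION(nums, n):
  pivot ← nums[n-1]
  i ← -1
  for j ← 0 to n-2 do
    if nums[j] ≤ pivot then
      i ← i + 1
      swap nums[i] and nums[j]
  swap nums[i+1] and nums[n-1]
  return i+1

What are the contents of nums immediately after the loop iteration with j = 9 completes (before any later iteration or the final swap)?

pivot=6, i=-1
j=0: 8>6, skip
j=1: 8>6, skip
j=2: 8>6, skip
j=3: 6≤6, i=0, swap(0,3) ⇒ [6, 8, 8, 8, 6, 6, 6, 6, 8, 6, 8, 6, 6]
j=4: 6≤6, i=1, swap(1,4) ⇒ [6, 6, 8, 8, 8, 6, 6, 6, 8, 6, 8, 6, 6]
j=5: 6≤6, i=2, swap(2,5) ⇒ [6, 6, 6, 8, 8, 8, 6, 6, 8, 6, 8, 6, 6]
j=6: 6≤6, i=3, swap(3,6) ⇒ [6, 6, 6, 6, 8, 8, 8, 6, 8, 6, 8, 6, 6]
j=7: 6≤6, i=4, swap(4,7) ⇒ [6, 6, 6, 6, 6, 8, 8, 8, 8, 6, 8, 6, 6]
j=8: 8>6, skip
j=9: 6≤6, i=5, swap(5,9) ⇒ [6, 6, 6, 6, 6, 6, 8, 8, 8, 8, 8, 6, 6]
(after j=9) nums = [6, 6, 6, 6, 6, 6, 8, 8, 8, 8, 8, 6, 6]

[6, 6, 6, 6, 6, 6, 8, 8, 8, 8, 8, 6, 6]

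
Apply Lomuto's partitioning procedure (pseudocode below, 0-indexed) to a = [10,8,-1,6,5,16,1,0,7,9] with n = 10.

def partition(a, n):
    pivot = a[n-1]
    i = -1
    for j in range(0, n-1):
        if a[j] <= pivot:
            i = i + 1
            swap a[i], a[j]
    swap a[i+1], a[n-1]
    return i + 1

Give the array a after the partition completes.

[8,-1,6,5,1,0,7,9,10,16]

pivot=9, i=-1
j=0: 10>9, skip
j=1: 8≤9, i=0, swap(0,1) ⇒ [8,10,-1,6,5,16,1,0,7,9]
j=2: -1≤9, i=1, swap(1,2) ⇒ [8,-1,10,6,5,16,1,0,7,9]
j=3: 6≤9, i=2, swap(2,3) ⇒ [8,-1,6,10,5,16,1,0,7,9]
j=4: 5≤9, i=3, swap(3,4) ⇒ [8,-1,6,5,10,16,1,0,7,9]
j=5: 16>9, skip
j=6: 1≤9, i=4, swap(4,6) ⇒ [8,-1,6,5,1,16,10,0,7,9]
j=7: 0≤9, i=5, swap(5,7) ⇒ [8,-1,6,5,1,0,10,16,7,9]
j=8: 7≤9, i=6, swap(6,8) ⇒ [8,-1,6,5,1,0,7,16,10,9]
swap(7,9) ⇒ [8,-1,6,5,1,0,7,9,10,16]; return 7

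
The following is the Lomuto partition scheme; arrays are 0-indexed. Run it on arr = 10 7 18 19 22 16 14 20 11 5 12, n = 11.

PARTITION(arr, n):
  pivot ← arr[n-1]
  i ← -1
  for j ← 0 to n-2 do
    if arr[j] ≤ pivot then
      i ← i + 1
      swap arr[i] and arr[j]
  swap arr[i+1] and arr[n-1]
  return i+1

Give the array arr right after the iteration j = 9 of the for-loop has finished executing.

pivot=12, i=-1
j=0: 10≤12, i=0, swap(0,0) ⇒ 10 7 18 19 22 16 14 20 11 5 12
j=1: 7≤12, i=1, swap(1,1) ⇒ 10 7 18 19 22 16 14 20 11 5 12
j=2: 18>12, skip
j=3: 19>12, skip
j=4: 22>12, skip
j=5: 16>12, skip
j=6: 14>12, skip
j=7: 20>12, skip
j=8: 11≤12, i=2, swap(2,8) ⇒ 10 7 11 19 22 16 14 20 18 5 12
j=9: 5≤12, i=3, swap(3,9) ⇒ 10 7 11 5 22 16 14 20 18 19 12
(after j=9) arr = 10 7 11 5 22 16 14 20 18 19 12

10 7 11 5 22 16 14 20 18 19 12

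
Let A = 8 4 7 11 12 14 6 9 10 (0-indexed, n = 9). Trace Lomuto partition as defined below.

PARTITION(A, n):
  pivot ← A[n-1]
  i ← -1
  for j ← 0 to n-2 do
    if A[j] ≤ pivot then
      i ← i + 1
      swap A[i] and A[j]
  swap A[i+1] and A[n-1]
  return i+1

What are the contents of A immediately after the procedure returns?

pivot=10, i=-1
j=0: 8≤10, i=0, swap(0,0) ⇒ 8 4 7 11 12 14 6 9 10
j=1: 4≤10, i=1, swap(1,1) ⇒ 8 4 7 11 12 14 6 9 10
j=2: 7≤10, i=2, swap(2,2) ⇒ 8 4 7 11 12 14 6 9 10
j=3: 11>10, skip
j=4: 12>10, skip
j=5: 14>10, skip
j=6: 6≤10, i=3, swap(3,6) ⇒ 8 4 7 6 12 14 11 9 10
j=7: 9≤10, i=4, swap(4,7) ⇒ 8 4 7 6 9 14 11 12 10
swap(5,8) ⇒ 8 4 7 6 9 10 11 12 14; return 5

8 4 7 6 9 10 11 12 14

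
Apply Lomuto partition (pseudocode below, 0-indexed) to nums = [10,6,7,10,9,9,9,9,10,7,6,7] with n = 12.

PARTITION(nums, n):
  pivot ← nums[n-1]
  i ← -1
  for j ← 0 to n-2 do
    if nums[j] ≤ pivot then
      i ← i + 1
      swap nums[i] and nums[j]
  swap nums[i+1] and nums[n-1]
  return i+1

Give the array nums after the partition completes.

[6,7,7,6,7,9,9,9,10,10,10,9]

pivot = nums[11] = 7; i = -1
j=0: nums[0]=10 > 7 → no swap
j=1: nums[1]=6 ≤ 7 → i=0, swap nums[0],nums[1] → [6,10,7,10,9,9,9,9,10,7,6,7]
j=2: nums[2]=7 ≤ 7 → i=1, swap nums[1],nums[2] → [6,7,10,10,9,9,9,9,10,7,6,7]
j=3: nums[3]=10 > 7 → no swap
j=4: nums[4]=9 > 7 → no swap
j=5: nums[5]=9 > 7 → no swap
j=6: nums[6]=9 > 7 → no swap
j=7: nums[7]=9 > 7 → no swap
j=8: nums[8]=10 > 7 → no swap
j=9: nums[9]=7 ≤ 7 → i=2, swap nums[2],nums[9] → [6,7,7,10,9,9,9,9,10,10,6,7]
j=10: nums[10]=6 ≤ 7 → i=3, swap nums[3],nums[10] → [6,7,7,6,9,9,9,9,10,10,10,7]
final swap nums[4],nums[11] → [6,7,7,6,7,9,9,9,10,10,10,9]; return 4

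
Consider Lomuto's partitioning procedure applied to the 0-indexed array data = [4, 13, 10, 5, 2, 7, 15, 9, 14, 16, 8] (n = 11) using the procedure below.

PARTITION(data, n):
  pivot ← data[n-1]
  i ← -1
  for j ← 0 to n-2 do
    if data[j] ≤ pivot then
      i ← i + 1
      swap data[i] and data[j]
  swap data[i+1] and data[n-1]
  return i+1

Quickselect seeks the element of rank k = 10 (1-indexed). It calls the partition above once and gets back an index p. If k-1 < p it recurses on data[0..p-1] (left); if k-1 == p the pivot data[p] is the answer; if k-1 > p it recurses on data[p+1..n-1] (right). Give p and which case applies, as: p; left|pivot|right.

pivot=8, i=-1
j=0: 4≤8, i=0, swap(0,0) ⇒ [4, 13, 10, 5, 2, 7, 15, 9, 14, 16, 8]
j=1: 13>8, skip
j=2: 10>8, skip
j=3: 5≤8, i=1, swap(1,3) ⇒ [4, 5, 10, 13, 2, 7, 15, 9, 14, 16, 8]
j=4: 2≤8, i=2, swap(2,4) ⇒ [4, 5, 2, 13, 10, 7, 15, 9, 14, 16, 8]
j=5: 7≤8, i=3, swap(3,5) ⇒ [4, 5, 2, 7, 10, 13, 15, 9, 14, 16, 8]
j=6: 15>8, skip
j=7: 9>8, skip
j=8: 14>8, skip
j=9: 16>8, skip
swap(4,10) ⇒ [4, 5, 2, 7, 8, 13, 15, 9, 14, 16, 10]; return 4
p = 4; k-1 = 9 > 4 ⇒ right

4; right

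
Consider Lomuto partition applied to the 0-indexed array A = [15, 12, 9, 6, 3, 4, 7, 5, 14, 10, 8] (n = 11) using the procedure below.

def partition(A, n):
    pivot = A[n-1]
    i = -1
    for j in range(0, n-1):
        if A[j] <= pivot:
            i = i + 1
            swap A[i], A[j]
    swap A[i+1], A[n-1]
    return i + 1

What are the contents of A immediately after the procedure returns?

[6, 3, 4, 7, 5, 8, 15, 12, 14, 10, 9]

pivot = A[10] = 8; i = -1
j=0: A[0]=15 > 8 → no swap
j=1: A[1]=12 > 8 → no swap
j=2: A[2]=9 > 8 → no swap
j=3: A[3]=6 ≤ 8 → i=0, swap A[0],A[3] → [6, 12, 9, 15, 3, 4, 7, 5, 14, 10, 8]
j=4: A[4]=3 ≤ 8 → i=1, swap A[1],A[4] → [6, 3, 9, 15, 12, 4, 7, 5, 14, 10, 8]
j=5: A[5]=4 ≤ 8 → i=2, swap A[2],A[5] → [6, 3, 4, 15, 12, 9, 7, 5, 14, 10, 8]
j=6: A[6]=7 ≤ 8 → i=3, swap A[3],A[6] → [6, 3, 4, 7, 12, 9, 15, 5, 14, 10, 8]
j=7: A[7]=5 ≤ 8 → i=4, swap A[4],A[7] → [6, 3, 4, 7, 5, 9, 15, 12, 14, 10, 8]
j=8: A[8]=14 > 8 → no swap
j=9: A[9]=10 > 8 → no swap
final swap A[5],A[10] → [6, 3, 4, 7, 5, 8, 15, 12, 14, 10, 9]; return 5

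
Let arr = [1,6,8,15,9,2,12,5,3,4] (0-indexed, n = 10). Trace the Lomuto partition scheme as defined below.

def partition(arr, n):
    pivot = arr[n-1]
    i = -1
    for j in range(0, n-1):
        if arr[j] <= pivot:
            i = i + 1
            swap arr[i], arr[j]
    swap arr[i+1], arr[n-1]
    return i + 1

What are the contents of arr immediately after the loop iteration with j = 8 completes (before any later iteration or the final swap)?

pivot=4, i=-1
j=0: 1≤4, i=0, swap(0,0) ⇒ [1,6,8,15,9,2,12,5,3,4]
j=1: 6>4, skip
j=2: 8>4, skip
j=3: 15>4, skip
j=4: 9>4, skip
j=5: 2≤4, i=1, swap(1,5) ⇒ [1,2,8,15,9,6,12,5,3,4]
j=6: 12>4, skip
j=7: 5>4, skip
j=8: 3≤4, i=2, swap(2,8) ⇒ [1,2,3,15,9,6,12,5,8,4]
(after j=8) arr = [1,2,3,15,9,6,12,5,8,4]

[1,2,3,15,9,6,12,5,8,4]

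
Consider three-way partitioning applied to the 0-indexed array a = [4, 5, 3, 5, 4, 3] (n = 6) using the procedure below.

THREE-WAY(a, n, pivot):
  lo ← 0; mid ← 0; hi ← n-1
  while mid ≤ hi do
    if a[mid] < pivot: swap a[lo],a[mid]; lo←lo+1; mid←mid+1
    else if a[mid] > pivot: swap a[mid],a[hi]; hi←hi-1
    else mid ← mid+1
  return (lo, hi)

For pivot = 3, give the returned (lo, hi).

(0, 1)

pivot = 3; lo=0, mid=0, hi=5
a[mid]=4>3: swap a[0],a[5]; hi=4 → [3, 5, 3, 5, 4, 4]
a[mid]=3=3: mid=1
a[mid]=5>3: swap a[1],a[4]; hi=3 → [3, 4, 3, 5, 5, 4]
a[mid]=4>3: swap a[1],a[3]; hi=2 → [3, 5, 3, 4, 5, 4]
a[mid]=5>3: swap a[1],a[2]; hi=1 → [3, 3, 5, 4, 5, 4]
a[mid]=3=3: mid=2
end: lo=0, hi=1; a = [3, 3, 5, 4, 5, 4]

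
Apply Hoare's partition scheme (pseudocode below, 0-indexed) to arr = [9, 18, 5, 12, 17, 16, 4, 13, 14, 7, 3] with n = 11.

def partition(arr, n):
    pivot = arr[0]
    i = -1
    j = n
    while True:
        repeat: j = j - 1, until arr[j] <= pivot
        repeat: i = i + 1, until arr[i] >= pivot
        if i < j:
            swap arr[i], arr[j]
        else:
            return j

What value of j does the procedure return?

pivot = arr[0] = 9; i = -1, j = 11
j→10 (arr[10]=3≤9), i→0 (arr[0]=9≥9); i<j, swap → [3, 18, 5, 12, 17, 16, 4, 13, 14, 7, 9]
j→9 (arr[9]=7≤9), i→1 (arr[1]=18≥9); i<j, swap → [3, 7, 5, 12, 17, 16, 4, 13, 14, 18, 9]
j→6 (arr[6]=4≤9), i→3 (arr[3]=12≥9); i<j, swap → [3, 7, 5, 4, 17, 16, 12, 13, 14, 18, 9]
j→3, i→4; i≥j, return j=3. arr = [3, 7, 5, 4, 17, 16, 12, 13, 14, 18, 9]

3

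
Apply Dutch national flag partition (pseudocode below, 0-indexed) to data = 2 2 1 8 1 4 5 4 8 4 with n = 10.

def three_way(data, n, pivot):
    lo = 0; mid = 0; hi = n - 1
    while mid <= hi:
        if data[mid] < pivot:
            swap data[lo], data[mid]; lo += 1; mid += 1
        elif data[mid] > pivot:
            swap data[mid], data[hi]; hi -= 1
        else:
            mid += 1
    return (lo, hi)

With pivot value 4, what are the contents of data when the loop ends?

2 2 1 1 4 4 4 8 5 8

pivot = 4; lo=0, mid=0, hi=9
data[mid]=2<4: swap data[0],data[0]; lo=1,mid=1 → 2 2 1 8 1 4 5 4 8 4
data[mid]=2<4: swap data[1],data[1]; lo=2,mid=2 → 2 2 1 8 1 4 5 4 8 4
data[mid]=1<4: swap data[2],data[2]; lo=3,mid=3 → 2 2 1 8 1 4 5 4 8 4
data[mid]=8>4: swap data[3],data[9]; hi=8 → 2 2 1 4 1 4 5 4 8 8
data[mid]=4=4: mid=4
data[mid]=1<4: swap data[3],data[4]; lo=4,mid=5 → 2 2 1 1 4 4 5 4 8 8
data[mid]=4=4: mid=6
data[mid]=5>4: swap data[6],data[8]; hi=7 → 2 2 1 1 4 4 8 4 5 8
data[mid]=8>4: swap data[6],data[7]; hi=6 → 2 2 1 1 4 4 4 8 5 8
data[mid]=4=4: mid=7
end: lo=4, hi=6; data = 2 2 1 1 4 4 4 8 5 8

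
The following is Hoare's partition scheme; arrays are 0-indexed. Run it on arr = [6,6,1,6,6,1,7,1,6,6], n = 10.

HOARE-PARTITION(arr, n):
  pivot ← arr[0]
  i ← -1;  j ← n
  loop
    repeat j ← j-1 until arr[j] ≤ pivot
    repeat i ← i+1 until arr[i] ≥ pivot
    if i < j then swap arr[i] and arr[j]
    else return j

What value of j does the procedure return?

pivot=6
j stops at 9 (6), i stops at 0 (6); swap ⇒ [6,6,1,6,6,1,7,1,6,6]
j stops at 8 (6), i stops at 1 (6); swap ⇒ [6,6,1,6,6,1,7,1,6,6]
j stops at 7 (1), i stops at 3 (6); swap ⇒ [6,6,1,1,6,1,7,6,6,6]
j stops at 5 (1), i stops at 4 (6); swap ⇒ [6,6,1,1,1,6,7,6,6,6]
j stops at 4, i stops at 5; i≥j ⇒ return 4. arr=[6,6,1,1,1,6,7,6,6,6]

4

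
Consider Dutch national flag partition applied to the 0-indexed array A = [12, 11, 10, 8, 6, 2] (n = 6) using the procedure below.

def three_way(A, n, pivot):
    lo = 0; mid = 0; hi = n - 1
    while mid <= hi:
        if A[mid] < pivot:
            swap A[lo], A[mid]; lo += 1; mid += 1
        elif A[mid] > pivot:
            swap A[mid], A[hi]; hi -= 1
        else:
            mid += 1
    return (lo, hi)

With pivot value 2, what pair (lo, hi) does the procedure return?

(0, 0)

lo=0 mid=0 hi=5
12>2: swap(0,5), hi=4 ⇒ [2, 11, 10, 8, 6, 12]
2=2: mid=1
11>2: swap(1,4), hi=3 ⇒ [2, 6, 10, 8, 11, 12]
6>2: swap(1,3), hi=2 ⇒ [2, 8, 10, 6, 11, 12]
8>2: swap(1,2), hi=1 ⇒ [2, 10, 8, 6, 11, 12]
10>2: swap(1,1), hi=0 ⇒ [2, 10, 8, 6, 11, 12]
done. lo=0 hi=0; A=[2, 10, 8, 6, 11, 12]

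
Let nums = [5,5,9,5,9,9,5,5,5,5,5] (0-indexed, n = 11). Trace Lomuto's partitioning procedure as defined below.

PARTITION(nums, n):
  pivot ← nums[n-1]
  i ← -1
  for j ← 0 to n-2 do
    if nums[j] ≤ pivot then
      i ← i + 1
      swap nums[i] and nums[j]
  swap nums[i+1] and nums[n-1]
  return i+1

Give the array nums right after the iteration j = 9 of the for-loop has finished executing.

pivot=5, i=-1
j=0: 5≤5, i=0, swap(0,0) ⇒ [5,5,9,5,9,9,5,5,5,5,5]
j=1: 5≤5, i=1, swap(1,1) ⇒ [5,5,9,5,9,9,5,5,5,5,5]
j=2: 9>5, skip
j=3: 5≤5, i=2, swap(2,3) ⇒ [5,5,5,9,9,9,5,5,5,5,5]
j=4: 9>5, skip
j=5: 9>5, skip
j=6: 5≤5, i=3, swap(3,6) ⇒ [5,5,5,5,9,9,9,5,5,5,5]
j=7: 5≤5, i=4, swap(4,7) ⇒ [5,5,5,5,5,9,9,9,5,5,5]
j=8: 5≤5, i=5, swap(5,8) ⇒ [5,5,5,5,5,5,9,9,9,5,5]
j=9: 5≤5, i=6, swap(6,9) ⇒ [5,5,5,5,5,5,5,9,9,9,5]
(after j=9) nums = [5,5,5,5,5,5,5,9,9,9,5]

[5,5,5,5,5,5,5,9,9,9,5]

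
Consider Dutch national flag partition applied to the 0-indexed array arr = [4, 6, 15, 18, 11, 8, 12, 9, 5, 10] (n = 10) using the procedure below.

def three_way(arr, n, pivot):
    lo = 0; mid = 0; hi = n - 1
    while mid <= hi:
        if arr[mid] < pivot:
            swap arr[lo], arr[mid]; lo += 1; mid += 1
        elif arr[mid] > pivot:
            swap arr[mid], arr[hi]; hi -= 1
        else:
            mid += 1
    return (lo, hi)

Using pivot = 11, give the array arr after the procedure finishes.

[4, 6, 10, 5, 8, 9, 11, 12, 18, 15]

lo=0 mid=0 hi=9
4<11: swap(0,0), lo=1 mid=1 ⇒ [4, 6, 15, 18, 11, 8, 12, 9, 5, 10]
6<11: swap(1,1), lo=2 mid=2 ⇒ [4, 6, 15, 18, 11, 8, 12, 9, 5, 10]
15>11: swap(2,9), hi=8 ⇒ [4, 6, 10, 18, 11, 8, 12, 9, 5, 15]
10<11: swap(2,2), lo=3 mid=3 ⇒ [4, 6, 10, 18, 11, 8, 12, 9, 5, 15]
18>11: swap(3,8), hi=7 ⇒ [4, 6, 10, 5, 11, 8, 12, 9, 18, 15]
5<11: swap(3,3), lo=4 mid=4 ⇒ [4, 6, 10, 5, 11, 8, 12, 9, 18, 15]
11=11: mid=5
8<11: swap(4,5), lo=5 mid=6 ⇒ [4, 6, 10, 5, 8, 11, 12, 9, 18, 15]
12>11: swap(6,7), hi=6 ⇒ [4, 6, 10, 5, 8, 11, 9, 12, 18, 15]
9<11: swap(5,6), lo=6 mid=7 ⇒ [4, 6, 10, 5, 8, 9, 11, 12, 18, 15]
done. lo=6 hi=6; arr=[4, 6, 10, 5, 8, 9, 11, 12, 18, 15]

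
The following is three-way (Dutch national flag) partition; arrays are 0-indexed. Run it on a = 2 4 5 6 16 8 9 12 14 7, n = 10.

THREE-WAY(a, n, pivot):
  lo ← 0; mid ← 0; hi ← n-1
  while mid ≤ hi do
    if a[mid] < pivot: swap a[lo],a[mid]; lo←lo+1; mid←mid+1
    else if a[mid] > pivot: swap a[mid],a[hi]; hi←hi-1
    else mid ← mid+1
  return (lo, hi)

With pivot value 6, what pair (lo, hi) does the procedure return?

(3, 3)

pivot = 6; lo=0, mid=0, hi=9
a[mid]=2<6: swap a[0],a[0]; lo=1,mid=1 → 2 4 5 6 16 8 9 12 14 7
a[mid]=4<6: swap a[1],a[1]; lo=2,mid=2 → 2 4 5 6 16 8 9 12 14 7
a[mid]=5<6: swap a[2],a[2]; lo=3,mid=3 → 2 4 5 6 16 8 9 12 14 7
a[mid]=6=6: mid=4
a[mid]=16>6: swap a[4],a[9]; hi=8 → 2 4 5 6 7 8 9 12 14 16
a[mid]=7>6: swap a[4],a[8]; hi=7 → 2 4 5 6 14 8 9 12 7 16
a[mid]=14>6: swap a[4],a[7]; hi=6 → 2 4 5 6 12 8 9 14 7 16
a[mid]=12>6: swap a[4],a[6]; hi=5 → 2 4 5 6 9 8 12 14 7 16
a[mid]=9>6: swap a[4],a[5]; hi=4 → 2 4 5 6 8 9 12 14 7 16
a[mid]=8>6: swap a[4],a[4]; hi=3 → 2 4 5 6 8 9 12 14 7 16
end: lo=3, hi=3; a = 2 4 5 6 8 9 12 14 7 16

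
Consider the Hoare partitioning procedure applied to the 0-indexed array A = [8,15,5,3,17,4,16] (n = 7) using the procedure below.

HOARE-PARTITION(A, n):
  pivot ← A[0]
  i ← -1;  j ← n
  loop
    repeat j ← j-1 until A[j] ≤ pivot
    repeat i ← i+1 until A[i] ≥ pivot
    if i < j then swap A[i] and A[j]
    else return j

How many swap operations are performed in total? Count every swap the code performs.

pivot=8
j stops at 5 (4), i stops at 0 (8); swap ⇒ [4,15,5,3,17,8,16]
j stops at 3 (3), i stops at 1 (15); swap ⇒ [4,3,5,15,17,8,16]
j stops at 2, i stops at 3; i≥j ⇒ return 2. A=[4,3,5,15,17,8,16]

2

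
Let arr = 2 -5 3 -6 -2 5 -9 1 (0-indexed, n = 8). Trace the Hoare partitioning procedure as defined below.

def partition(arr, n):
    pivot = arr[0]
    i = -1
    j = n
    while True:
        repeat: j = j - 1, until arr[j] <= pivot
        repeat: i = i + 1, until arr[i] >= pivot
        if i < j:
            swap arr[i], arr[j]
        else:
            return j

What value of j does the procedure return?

4

pivot = arr[0] = 2; i = -1, j = 8
j→7 (arr[7]=1≤2), i→0 (arr[0]=2≥2); i<j, swap → 1 -5 3 -6 -2 5 -9 2
j→6 (arr[6]=-9≤2), i→2 (arr[2]=3≥2); i<j, swap → 1 -5 -9 -6 -2 5 3 2
j→4, i→5; i≥j, return j=4. arr = 1 -5 -9 -6 -2 5 3 2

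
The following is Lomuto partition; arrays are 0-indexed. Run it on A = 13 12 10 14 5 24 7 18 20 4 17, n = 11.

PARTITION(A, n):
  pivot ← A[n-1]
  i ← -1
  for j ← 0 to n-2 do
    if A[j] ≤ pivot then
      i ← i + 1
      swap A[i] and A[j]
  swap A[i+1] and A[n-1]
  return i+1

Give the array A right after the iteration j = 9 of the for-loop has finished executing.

pivot = A[10] = 17; i = -1
j=0: A[0]=13 ≤ 17 → i=0, swap A[0],A[0] (no change) → 13 12 10 14 5 24 7 18 20 4 17
j=1: A[1]=12 ≤ 17 → i=1, swap A[1],A[1] (no change) → 13 12 10 14 5 24 7 18 20 4 17
j=2: A[2]=10 ≤ 17 → i=2, swap A[2],A[2] (no change) → 13 12 10 14 5 24 7 18 20 4 17
j=3: A[3]=14 ≤ 17 → i=3, swap A[3],A[3] (no change) → 13 12 10 14 5 24 7 18 20 4 17
j=4: A[4]=5 ≤ 17 → i=4, swap A[4],A[4] (no change) → 13 12 10 14 5 24 7 18 20 4 17
j=5: A[5]=24 > 17 → no swap
j=6: A[6]=7 ≤ 17 → i=5, swap A[5],A[6] → 13 12 10 14 5 7 24 18 20 4 17
j=7: A[7]=18 > 17 → no swap
j=8: A[8]=20 > 17 → no swap
j=9: A[9]=4 ≤ 17 → i=6, swap A[6],A[9] → 13 12 10 14 5 7 4 18 20 24 17
(after j=9) A = 13 12 10 14 5 7 4 18 20 24 17

13 12 10 14 5 7 4 18 20 24 17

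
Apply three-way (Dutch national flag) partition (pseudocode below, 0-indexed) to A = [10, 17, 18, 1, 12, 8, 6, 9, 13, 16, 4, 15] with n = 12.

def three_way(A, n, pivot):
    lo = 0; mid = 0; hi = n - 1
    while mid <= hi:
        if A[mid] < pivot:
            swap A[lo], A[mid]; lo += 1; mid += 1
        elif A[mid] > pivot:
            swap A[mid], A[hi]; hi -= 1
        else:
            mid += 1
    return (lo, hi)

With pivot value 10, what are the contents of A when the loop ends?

[4, 9, 1, 6, 8, 10, 12, 13, 16, 18, 15, 17]

pivot = 10; lo=0, mid=0, hi=11
A[mid]=10=10: mid=1
A[mid]=17>10: swap A[1],A[11]; hi=10 → [10, 15, 18, 1, 12, 8, 6, 9, 13, 16, 4, 17]
A[mid]=15>10: swap A[1],A[10]; hi=9 → [10, 4, 18, 1, 12, 8, 6, 9, 13, 16, 15, 17]
A[mid]=4<10: swap A[0],A[1]; lo=1,mid=2 → [4, 10, 18, 1, 12, 8, 6, 9, 13, 16, 15, 17]
A[mid]=18>10: swap A[2],A[9]; hi=8 → [4, 10, 16, 1, 12, 8, 6, 9, 13, 18, 15, 17]
A[mid]=16>10: swap A[2],A[8]; hi=7 → [4, 10, 13, 1, 12, 8, 6, 9, 16, 18, 15, 17]
A[mid]=13>10: swap A[2],A[7]; hi=6 → [4, 10, 9, 1, 12, 8, 6, 13, 16, 18, 15, 17]
A[mid]=9<10: swap A[1],A[2]; lo=2,mid=3 → [4, 9, 10, 1, 12, 8, 6, 13, 16, 18, 15, 17]
A[mid]=1<10: swap A[2],A[3]; lo=3,mid=4 → [4, 9, 1, 10, 12, 8, 6, 13, 16, 18, 15, 17]
A[mid]=12>10: swap A[4],A[6]; hi=5 → [4, 9, 1, 10, 6, 8, 12, 13, 16, 18, 15, 17]
A[mid]=6<10: swap A[3],A[4]; lo=4,mid=5 → [4, 9, 1, 6, 10, 8, 12, 13, 16, 18, 15, 17]
A[mid]=8<10: swap A[4],A[5]; lo=5,mid=6 → [4, 9, 1, 6, 8, 10, 12, 13, 16, 18, 15, 17]
end: lo=5, hi=5; A = [4, 9, 1, 6, 8, 10, 12, 13, 16, 18, 15, 17]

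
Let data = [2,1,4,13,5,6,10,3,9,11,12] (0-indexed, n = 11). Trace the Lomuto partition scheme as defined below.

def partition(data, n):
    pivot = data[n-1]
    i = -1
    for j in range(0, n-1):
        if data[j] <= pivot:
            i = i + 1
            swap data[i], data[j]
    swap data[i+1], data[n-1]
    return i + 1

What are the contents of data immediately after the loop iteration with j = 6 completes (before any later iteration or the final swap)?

pivot=12, i=-1
j=0: 2≤12, i=0, swap(0,0) ⇒ [2,1,4,13,5,6,10,3,9,11,12]
j=1: 1≤12, i=1, swap(1,1) ⇒ [2,1,4,13,5,6,10,3,9,11,12]
j=2: 4≤12, i=2, swap(2,2) ⇒ [2,1,4,13,5,6,10,3,9,11,12]
j=3: 13>12, skip
j=4: 5≤12, i=3, swap(3,4) ⇒ [2,1,4,5,13,6,10,3,9,11,12]
j=5: 6≤12, i=4, swap(4,5) ⇒ [2,1,4,5,6,13,10,3,9,11,12]
j=6: 10≤12, i=5, swap(5,6) ⇒ [2,1,4,5,6,10,13,3,9,11,12]
(after j=6) data = [2,1,4,5,6,10,13,3,9,11,12]

[2,1,4,5,6,10,13,3,9,11,12]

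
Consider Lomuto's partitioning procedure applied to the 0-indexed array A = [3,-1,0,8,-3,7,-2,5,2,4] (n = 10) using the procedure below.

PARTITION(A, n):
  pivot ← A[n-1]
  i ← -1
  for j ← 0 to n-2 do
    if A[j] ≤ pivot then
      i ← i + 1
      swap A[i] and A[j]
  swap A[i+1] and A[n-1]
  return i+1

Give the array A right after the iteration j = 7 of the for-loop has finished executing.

[3,-1,0,-3,-2,7,8,5,2,4]

pivot=4, i=-1
j=0: 3≤4, i=0, swap(0,0) ⇒ [3,-1,0,8,-3,7,-2,5,2,4]
j=1: -1≤4, i=1, swap(1,1) ⇒ [3,-1,0,8,-3,7,-2,5,2,4]
j=2: 0≤4, i=2, swap(2,2) ⇒ [3,-1,0,8,-3,7,-2,5,2,4]
j=3: 8>4, skip
j=4: -3≤4, i=3, swap(3,4) ⇒ [3,-1,0,-3,8,7,-2,5,2,4]
j=5: 7>4, skip
j=6: -2≤4, i=4, swap(4,6) ⇒ [3,-1,0,-3,-2,7,8,5,2,4]
j=7: 5>4, skip
(after j=7) A = [3,-1,0,-3,-2,7,8,5,2,4]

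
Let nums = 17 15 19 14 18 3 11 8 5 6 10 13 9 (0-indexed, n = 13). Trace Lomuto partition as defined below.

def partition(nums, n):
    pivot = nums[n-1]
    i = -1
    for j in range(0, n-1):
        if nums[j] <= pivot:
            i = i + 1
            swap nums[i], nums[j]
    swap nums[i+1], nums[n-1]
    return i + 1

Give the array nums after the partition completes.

3 8 5 6 9 17 11 15 19 14 10 13 18

pivot=9, i=-1
j=0: 17>9, skip
j=1: 15>9, skip
j=2: 19>9, skip
j=3: 14>9, skip
j=4: 18>9, skip
j=5: 3≤9, i=0, swap(0,5) ⇒ 3 15 19 14 18 17 11 8 5 6 10 13 9
j=6: 11>9, skip
j=7: 8≤9, i=1, swap(1,7) ⇒ 3 8 19 14 18 17 11 15 5 6 10 13 9
j=8: 5≤9, i=2, swap(2,8) ⇒ 3 8 5 14 18 17 11 15 19 6 10 13 9
j=9: 6≤9, i=3, swap(3,9) ⇒ 3 8 5 6 18 17 11 15 19 14 10 13 9
j=10: 10>9, skip
j=11: 13>9, skip
swap(4,12) ⇒ 3 8 5 6 9 17 11 15 19 14 10 13 18; return 4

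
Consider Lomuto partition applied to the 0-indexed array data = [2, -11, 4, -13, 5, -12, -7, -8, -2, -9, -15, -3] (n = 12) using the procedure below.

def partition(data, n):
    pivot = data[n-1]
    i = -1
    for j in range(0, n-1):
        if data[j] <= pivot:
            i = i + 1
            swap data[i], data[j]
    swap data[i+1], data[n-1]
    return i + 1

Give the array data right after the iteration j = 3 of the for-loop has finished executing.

pivot = data[11] = -3; i = -1
j=0: data[0]=2 > -3 → no swap
j=1: data[1]=-11 ≤ -3 → i=0, swap data[0],data[1] → [-11, 2, 4, -13, 5, -12, -7, -8, -2, -9, -15, -3]
j=2: data[2]=4 > -3 → no swap
j=3: data[3]=-13 ≤ -3 → i=1, swap data[1],data[3] → [-11, -13, 4, 2, 5, -12, -7, -8, -2, -9, -15, -3]
(after j=3) data = [-11, -13, 4, 2, 5, -12, -7, -8, -2, -9, -15, -3]

[-11, -13, 4, 2, 5, -12, -7, -8, -2, -9, -15, -3]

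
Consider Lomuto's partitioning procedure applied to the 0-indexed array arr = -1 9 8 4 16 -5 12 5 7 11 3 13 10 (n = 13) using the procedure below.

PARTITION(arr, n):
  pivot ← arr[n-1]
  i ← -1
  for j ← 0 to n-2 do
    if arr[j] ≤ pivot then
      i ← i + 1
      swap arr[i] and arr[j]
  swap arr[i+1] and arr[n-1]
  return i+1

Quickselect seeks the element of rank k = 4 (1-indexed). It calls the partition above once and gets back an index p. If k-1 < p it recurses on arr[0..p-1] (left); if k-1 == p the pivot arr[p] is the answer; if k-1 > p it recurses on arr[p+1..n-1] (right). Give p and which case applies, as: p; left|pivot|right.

pivot=10, i=-1
j=0: -1≤10, i=0, swap(0,0) ⇒ -1 9 8 4 16 -5 12 5 7 11 3 13 10
j=1: 9≤10, i=1, swap(1,1) ⇒ -1 9 8 4 16 -5 12 5 7 11 3 13 10
j=2: 8≤10, i=2, swap(2,2) ⇒ -1 9 8 4 16 -5 12 5 7 11 3 13 10
j=3: 4≤10, i=3, swap(3,3) ⇒ -1 9 8 4 16 -5 12 5 7 11 3 13 10
j=4: 16>10, skip
j=5: -5≤10, i=4, swap(4,5) ⇒ -1 9 8 4 -5 16 12 5 7 11 3 13 10
j=6: 12>10, skip
j=7: 5≤10, i=5, swap(5,7) ⇒ -1 9 8 4 -5 5 12 16 7 11 3 13 10
j=8: 7≤10, i=6, swap(6,8) ⇒ -1 9 8 4 -5 5 7 16 12 11 3 13 10
j=9: 11>10, skip
j=10: 3≤10, i=7, swap(7,10) ⇒ -1 9 8 4 -5 5 7 3 12 11 16 13 10
j=11: 13>10, skip
swap(8,12) ⇒ -1 9 8 4 -5 5 7 3 10 11 16 13 12; return 8
p = 8; k-1 = 3 < 8 ⇒ left

8; left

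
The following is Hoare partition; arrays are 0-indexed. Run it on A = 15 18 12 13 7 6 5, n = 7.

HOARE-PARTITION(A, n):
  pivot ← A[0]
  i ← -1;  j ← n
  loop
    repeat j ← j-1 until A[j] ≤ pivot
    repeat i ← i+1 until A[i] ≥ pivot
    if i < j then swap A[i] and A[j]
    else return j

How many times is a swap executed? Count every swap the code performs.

pivot=15
j stops at 6 (5), i stops at 0 (15); swap ⇒ 5 18 12 13 7 6 15
j stops at 5 (6), i stops at 1 (18); swap ⇒ 5 6 12 13 7 18 15
j stops at 4, i stops at 5; i≥j ⇒ return 4. A=5 6 12 13 7 18 15

2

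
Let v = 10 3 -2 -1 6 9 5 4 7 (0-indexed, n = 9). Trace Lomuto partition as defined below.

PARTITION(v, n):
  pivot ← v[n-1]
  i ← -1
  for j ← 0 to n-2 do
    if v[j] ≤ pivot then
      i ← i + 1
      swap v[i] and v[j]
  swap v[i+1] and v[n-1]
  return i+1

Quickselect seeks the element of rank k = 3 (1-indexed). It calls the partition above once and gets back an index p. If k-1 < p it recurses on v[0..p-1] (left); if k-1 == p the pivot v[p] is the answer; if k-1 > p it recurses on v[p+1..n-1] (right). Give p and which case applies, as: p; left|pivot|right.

pivot = v[8] = 7; i = -1
j=0: v[0]=10 > 7 → no swap
j=1: v[1]=3 ≤ 7 → i=0, swap v[0],v[1] → 3 10 -2 -1 6 9 5 4 7
j=2: v[2]=-2 ≤ 7 → i=1, swap v[1],v[2] → 3 -2 10 -1 6 9 5 4 7
j=3: v[3]=-1 ≤ 7 → i=2, swap v[2],v[3] → 3 -2 -1 10 6 9 5 4 7
j=4: v[4]=6 ≤ 7 → i=3, swap v[3],v[4] → 3 -2 -1 6 10 9 5 4 7
j=5: v[5]=9 > 7 → no swap
j=6: v[6]=5 ≤ 7 → i=4, swap v[4],v[6] → 3 -2 -1 6 5 9 10 4 7
j=7: v[7]=4 ≤ 7 → i=5, swap v[5],v[7] → 3 -2 -1 6 5 4 10 9 7
final swap v[6],v[8] → 3 -2 -1 6 5 4 7 9 10; return 6
p = 6; k-1 = 2 < 6 ⇒ left

6; left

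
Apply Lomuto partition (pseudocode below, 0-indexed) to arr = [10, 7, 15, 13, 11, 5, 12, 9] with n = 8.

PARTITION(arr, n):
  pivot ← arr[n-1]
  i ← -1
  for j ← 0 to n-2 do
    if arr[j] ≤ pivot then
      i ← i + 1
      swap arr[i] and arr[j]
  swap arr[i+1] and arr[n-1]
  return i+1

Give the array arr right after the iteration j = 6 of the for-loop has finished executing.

pivot=9, i=-1
j=0: 10>9, skip
j=1: 7≤9, i=0, swap(0,1) ⇒ [7, 10, 15, 13, 11, 5, 12, 9]
j=2: 15>9, skip
j=3: 13>9, skip
j=4: 11>9, skip
j=5: 5≤9, i=1, swap(1,5) ⇒ [7, 5, 15, 13, 11, 10, 12, 9]
j=6: 12>9, skip
(after j=6) arr = [7, 5, 15, 13, 11, 10, 12, 9]

[7, 5, 15, 13, 11, 10, 12, 9]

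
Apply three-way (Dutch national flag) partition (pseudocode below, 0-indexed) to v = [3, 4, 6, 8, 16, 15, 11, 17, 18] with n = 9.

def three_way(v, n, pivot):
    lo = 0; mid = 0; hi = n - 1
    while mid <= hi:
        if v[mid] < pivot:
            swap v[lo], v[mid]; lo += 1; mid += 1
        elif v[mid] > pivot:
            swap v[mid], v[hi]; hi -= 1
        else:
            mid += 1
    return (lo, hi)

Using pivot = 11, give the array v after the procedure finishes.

pivot = 11; lo=0, mid=0, hi=8
v[mid]=3<11: swap v[0],v[0]; lo=1,mid=1 → [3, 4, 6, 8, 16, 15, 11, 17, 18]
v[mid]=4<11: swap v[1],v[1]; lo=2,mid=2 → [3, 4, 6, 8, 16, 15, 11, 17, 18]
v[mid]=6<11: swap v[2],v[2]; lo=3,mid=3 → [3, 4, 6, 8, 16, 15, 11, 17, 18]
v[mid]=8<11: swap v[3],v[3]; lo=4,mid=4 → [3, 4, 6, 8, 16, 15, 11, 17, 18]
v[mid]=16>11: swap v[4],v[8]; hi=7 → [3, 4, 6, 8, 18, 15, 11, 17, 16]
v[mid]=18>11: swap v[4],v[7]; hi=6 → [3, 4, 6, 8, 17, 15, 11, 18, 16]
v[mid]=17>11: swap v[4],v[6]; hi=5 → [3, 4, 6, 8, 11, 15, 17, 18, 16]
v[mid]=11=11: mid=5
v[mid]=15>11: swap v[5],v[5]; hi=4 → [3, 4, 6, 8, 11, 15, 17, 18, 16]
end: lo=4, hi=4; v = [3, 4, 6, 8, 11, 15, 17, 18, 16]

[3, 4, 6, 8, 11, 15, 17, 18, 16]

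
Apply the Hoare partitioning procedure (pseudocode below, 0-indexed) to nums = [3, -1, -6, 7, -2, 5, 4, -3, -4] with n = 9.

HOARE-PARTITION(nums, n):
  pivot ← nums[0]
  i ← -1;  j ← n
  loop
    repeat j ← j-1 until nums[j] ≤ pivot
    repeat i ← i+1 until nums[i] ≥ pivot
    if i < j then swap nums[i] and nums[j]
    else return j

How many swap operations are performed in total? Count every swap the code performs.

2

pivot = nums[0] = 3; i = -1, j = 9
j→8 (nums[8]=-4≤3), i→0 (nums[0]=3≥3); i<j, swap → [-4, -1, -6, 7, -2, 5, 4, -3, 3]
j→7 (nums[7]=-3≤3), i→3 (nums[3]=7≥3); i<j, swap → [-4, -1, -6, -3, -2, 5, 4, 7, 3]
j→4, i→5; i≥j, return j=4. nums = [-4, -1, -6, -3, -2, 5, 4, 7, 3]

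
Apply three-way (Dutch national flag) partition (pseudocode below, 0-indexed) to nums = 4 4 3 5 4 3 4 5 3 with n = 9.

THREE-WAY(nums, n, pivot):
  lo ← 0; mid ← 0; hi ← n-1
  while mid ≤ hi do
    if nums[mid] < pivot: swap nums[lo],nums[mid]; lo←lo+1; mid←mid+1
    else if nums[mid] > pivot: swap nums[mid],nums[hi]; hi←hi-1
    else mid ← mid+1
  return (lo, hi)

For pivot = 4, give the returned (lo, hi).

lo=0 mid=0 hi=8
4=4: mid=1
4=4: mid=2
3<4: swap(0,2), lo=1 mid=3 ⇒ 3 4 4 5 4 3 4 5 3
5>4: swap(3,8), hi=7 ⇒ 3 4 4 3 4 3 4 5 5
3<4: swap(1,3), lo=2 mid=4 ⇒ 3 3 4 4 4 3 4 5 5
4=4: mid=5
3<4: swap(2,5), lo=3 mid=6 ⇒ 3 3 3 4 4 4 4 5 5
4=4: mid=7
5>4: swap(7,7), hi=6 ⇒ 3 3 3 4 4 4 4 5 5
done. lo=3 hi=6; nums=3 3 3 4 4 4 4 5 5

(3, 6)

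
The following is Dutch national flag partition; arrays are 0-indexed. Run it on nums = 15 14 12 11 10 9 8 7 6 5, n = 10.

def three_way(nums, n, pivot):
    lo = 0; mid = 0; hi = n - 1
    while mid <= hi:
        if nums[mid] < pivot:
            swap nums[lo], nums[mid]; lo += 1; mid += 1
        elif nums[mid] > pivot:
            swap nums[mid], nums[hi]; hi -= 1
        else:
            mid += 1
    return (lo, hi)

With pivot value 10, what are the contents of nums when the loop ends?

pivot = 10; lo=0, mid=0, hi=9
nums[mid]=15>10: swap nums[0],nums[9]; hi=8 → 5 14 12 11 10 9 8 7 6 15
nums[mid]=5<10: swap nums[0],nums[0]; lo=1,mid=1 → 5 14 12 11 10 9 8 7 6 15
nums[mid]=14>10: swap nums[1],nums[8]; hi=7 → 5 6 12 11 10 9 8 7 14 15
nums[mid]=6<10: swap nums[1],nums[1]; lo=2,mid=2 → 5 6 12 11 10 9 8 7 14 15
nums[mid]=12>10: swap nums[2],nums[7]; hi=6 → 5 6 7 11 10 9 8 12 14 15
nums[mid]=7<10: swap nums[2],nums[2]; lo=3,mid=3 → 5 6 7 11 10 9 8 12 14 15
nums[mid]=11>10: swap nums[3],nums[6]; hi=5 → 5 6 7 8 10 9 11 12 14 15
nums[mid]=8<10: swap nums[3],nums[3]; lo=4,mid=4 → 5 6 7 8 10 9 11 12 14 15
nums[mid]=10=10: mid=5
nums[mid]=9<10: swap nums[4],nums[5]; lo=5,mid=6 → 5 6 7 8 9 10 11 12 14 15
end: lo=5, hi=5; nums = 5 6 7 8 9 10 11 12 14 15

5 6 7 8 9 10 11 12 14 15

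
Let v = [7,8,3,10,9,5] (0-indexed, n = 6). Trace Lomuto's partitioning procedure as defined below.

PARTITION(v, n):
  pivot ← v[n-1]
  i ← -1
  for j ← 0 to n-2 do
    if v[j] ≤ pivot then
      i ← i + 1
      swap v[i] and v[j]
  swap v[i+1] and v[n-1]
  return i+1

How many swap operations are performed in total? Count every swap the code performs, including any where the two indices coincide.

pivot=5, i=-1
j=0: 7>5, skip
j=1: 8>5, skip
j=2: 3≤5, i=0, swap(0,2) ⇒ [3,8,7,10,9,5]
j=3: 10>5, skip
j=4: 9>5, skip
swap(1,5) ⇒ [3,5,7,10,9,8]; return 1

2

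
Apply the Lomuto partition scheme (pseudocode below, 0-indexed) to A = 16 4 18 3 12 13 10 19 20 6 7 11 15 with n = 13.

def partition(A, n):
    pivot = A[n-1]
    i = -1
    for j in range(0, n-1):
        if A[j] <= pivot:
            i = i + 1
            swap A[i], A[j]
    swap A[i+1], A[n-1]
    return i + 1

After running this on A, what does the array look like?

pivot=15, i=-1
j=0: 16>15, skip
j=1: 4≤15, i=0, swap(0,1) ⇒ 4 16 18 3 12 13 10 19 20 6 7 11 15
j=2: 18>15, skip
j=3: 3≤15, i=1, swap(1,3) ⇒ 4 3 18 16 12 13 10 19 20 6 7 11 15
j=4: 12≤15, i=2, swap(2,4) ⇒ 4 3 12 16 18 13 10 19 20 6 7 11 15
j=5: 13≤15, i=3, swap(3,5) ⇒ 4 3 12 13 18 16 10 19 20 6 7 11 15
j=6: 10≤15, i=4, swap(4,6) ⇒ 4 3 12 13 10 16 18 19 20 6 7 11 15
j=7: 19>15, skip
j=8: 20>15, skip
j=9: 6≤15, i=5, swap(5,9) ⇒ 4 3 12 13 10 6 18 19 20 16 7 11 15
j=10: 7≤15, i=6, swap(6,10) ⇒ 4 3 12 13 10 6 7 19 20 16 18 11 15
j=11: 11≤15, i=7, swap(7,11) ⇒ 4 3 12 13 10 6 7 11 20 16 18 19 15
swap(8,12) ⇒ 4 3 12 13 10 6 7 11 15 16 18 19 20; return 8

4 3 12 13 10 6 7 11 15 16 18 19 20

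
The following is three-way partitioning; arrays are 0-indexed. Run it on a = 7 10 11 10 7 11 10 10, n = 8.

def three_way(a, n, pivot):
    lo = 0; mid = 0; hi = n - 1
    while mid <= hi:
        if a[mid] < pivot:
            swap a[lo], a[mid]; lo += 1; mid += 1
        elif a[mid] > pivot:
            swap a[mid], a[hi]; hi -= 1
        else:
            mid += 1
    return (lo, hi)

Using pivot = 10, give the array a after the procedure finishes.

pivot = 10; lo=0, mid=0, hi=7
a[mid]=7<10: swap a[0],a[0]; lo=1,mid=1 → 7 10 11 10 7 11 10 10
a[mid]=10=10: mid=2
a[mid]=11>10: swap a[2],a[7]; hi=6 → 7 10 10 10 7 11 10 11
a[mid]=10=10: mid=3
a[mid]=10=10: mid=4
a[mid]=7<10: swap a[1],a[4]; lo=2,mid=5 → 7 7 10 10 10 11 10 11
a[mid]=11>10: swap a[5],a[6]; hi=5 → 7 7 10 10 10 10 11 11
a[mid]=10=10: mid=6
end: lo=2, hi=5; a = 7 7 10 10 10 10 11 11

7 7 10 10 10 10 11 11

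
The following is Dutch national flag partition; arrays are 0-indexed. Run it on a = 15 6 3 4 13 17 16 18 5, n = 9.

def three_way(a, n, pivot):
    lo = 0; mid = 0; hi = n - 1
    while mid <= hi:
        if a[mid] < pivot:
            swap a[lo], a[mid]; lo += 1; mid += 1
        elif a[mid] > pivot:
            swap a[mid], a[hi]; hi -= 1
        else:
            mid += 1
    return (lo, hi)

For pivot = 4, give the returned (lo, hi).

(1, 1)

pivot = 4; lo=0, mid=0, hi=8
a[mid]=15>4: swap a[0],a[8]; hi=7 → 5 6 3 4 13 17 16 18 15
a[mid]=5>4: swap a[0],a[7]; hi=6 → 18 6 3 4 13 17 16 5 15
a[mid]=18>4: swap a[0],a[6]; hi=5 → 16 6 3 4 13 17 18 5 15
a[mid]=16>4: swap a[0],a[5]; hi=4 → 17 6 3 4 13 16 18 5 15
a[mid]=17>4: swap a[0],a[4]; hi=3 → 13 6 3 4 17 16 18 5 15
a[mid]=13>4: swap a[0],a[3]; hi=2 → 4 6 3 13 17 16 18 5 15
a[mid]=4=4: mid=1
a[mid]=6>4: swap a[1],a[2]; hi=1 → 4 3 6 13 17 16 18 5 15
a[mid]=3<4: swap a[0],a[1]; lo=1,mid=2 → 3 4 6 13 17 16 18 5 15
end: lo=1, hi=1; a = 3 4 6 13 17 16 18 5 15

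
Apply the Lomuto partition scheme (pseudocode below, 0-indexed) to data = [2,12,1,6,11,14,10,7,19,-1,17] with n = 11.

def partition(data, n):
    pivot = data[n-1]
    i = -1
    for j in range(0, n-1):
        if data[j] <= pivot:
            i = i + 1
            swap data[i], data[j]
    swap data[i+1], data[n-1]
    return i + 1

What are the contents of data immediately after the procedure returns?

[2,12,1,6,11,14,10,7,-1,17,19]

pivot=17, i=-1
j=0: 2≤17, i=0, swap(0,0) ⇒ [2,12,1,6,11,14,10,7,19,-1,17]
j=1: 12≤17, i=1, swap(1,1) ⇒ [2,12,1,6,11,14,10,7,19,-1,17]
j=2: 1≤17, i=2, swap(2,2) ⇒ [2,12,1,6,11,14,10,7,19,-1,17]
j=3: 6≤17, i=3, swap(3,3) ⇒ [2,12,1,6,11,14,10,7,19,-1,17]
j=4: 11≤17, i=4, swap(4,4) ⇒ [2,12,1,6,11,14,10,7,19,-1,17]
j=5: 14≤17, i=5, swap(5,5) ⇒ [2,12,1,6,11,14,10,7,19,-1,17]
j=6: 10≤17, i=6, swap(6,6) ⇒ [2,12,1,6,11,14,10,7,19,-1,17]
j=7: 7≤17, i=7, swap(7,7) ⇒ [2,12,1,6,11,14,10,7,19,-1,17]
j=8: 19>17, skip
j=9: -1≤17, i=8, swap(8,9) ⇒ [2,12,1,6,11,14,10,7,-1,19,17]
swap(9,10) ⇒ [2,12,1,6,11,14,10,7,-1,17,19]; return 9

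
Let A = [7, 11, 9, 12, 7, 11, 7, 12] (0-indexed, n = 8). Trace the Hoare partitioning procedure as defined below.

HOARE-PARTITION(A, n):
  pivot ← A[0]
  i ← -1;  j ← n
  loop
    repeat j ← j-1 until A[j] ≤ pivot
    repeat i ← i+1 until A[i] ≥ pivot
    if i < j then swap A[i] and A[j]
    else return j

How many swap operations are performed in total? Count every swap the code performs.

pivot=7
j stops at 6 (7), i stops at 0 (7); swap ⇒ [7, 11, 9, 12, 7, 11, 7, 12]
j stops at 4 (7), i stops at 1 (11); swap ⇒ [7, 7, 9, 12, 11, 11, 7, 12]
j stops at 1, i stops at 2; i≥j ⇒ return 1. A=[7, 7, 9, 12, 11, 11, 7, 12]

2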